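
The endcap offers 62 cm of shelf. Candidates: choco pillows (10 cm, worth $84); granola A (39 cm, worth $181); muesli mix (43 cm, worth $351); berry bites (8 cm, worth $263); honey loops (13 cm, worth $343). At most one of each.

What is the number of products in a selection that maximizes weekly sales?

3

The maximum weekly sales within 62 cm is 787.
For example granola A + berry bites + honey loops achieves it, using 60 cm.
All optima have 3 products.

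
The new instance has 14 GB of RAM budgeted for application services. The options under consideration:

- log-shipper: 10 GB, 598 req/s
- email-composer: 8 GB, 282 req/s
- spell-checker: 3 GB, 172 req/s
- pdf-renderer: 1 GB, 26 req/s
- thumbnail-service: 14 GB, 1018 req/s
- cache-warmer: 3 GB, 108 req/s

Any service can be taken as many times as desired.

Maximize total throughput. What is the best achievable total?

Density check — thumbnail-service 72.71, log-shipper 59.80, spell-checker 57.33 are the best per GB.
Thumbnail-service uses 14 of the 14 GB and totals 1018.

1018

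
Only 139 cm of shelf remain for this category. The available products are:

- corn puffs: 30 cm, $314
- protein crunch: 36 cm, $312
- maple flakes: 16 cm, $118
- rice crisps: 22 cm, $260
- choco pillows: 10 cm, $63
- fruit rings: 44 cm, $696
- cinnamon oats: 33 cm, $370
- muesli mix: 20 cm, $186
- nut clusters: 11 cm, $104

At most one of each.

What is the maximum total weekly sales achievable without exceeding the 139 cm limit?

Corn puffs + rice crisps + choco pillows + fruit rings + cinnamon oats uses 139 of the 139 cm and totals 1703.
Runner-up corn puffs + fruit rings + cinnamon oats + muesli mix + nut clusters tops out at 1670.

1703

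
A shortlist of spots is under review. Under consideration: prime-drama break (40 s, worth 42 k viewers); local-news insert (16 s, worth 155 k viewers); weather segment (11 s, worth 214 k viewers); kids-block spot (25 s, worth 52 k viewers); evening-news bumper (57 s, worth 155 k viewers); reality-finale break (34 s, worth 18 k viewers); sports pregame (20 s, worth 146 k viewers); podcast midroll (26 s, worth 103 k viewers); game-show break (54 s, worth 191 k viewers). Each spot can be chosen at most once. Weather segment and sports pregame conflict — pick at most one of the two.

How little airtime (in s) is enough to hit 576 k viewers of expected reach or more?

106

Need the lightest bundle worth ≥ 576.
local-news insert + weather segment + kids-block spot + game-show break reaches 612 using 106 s.
Below 106 s the best achievable stays under 576.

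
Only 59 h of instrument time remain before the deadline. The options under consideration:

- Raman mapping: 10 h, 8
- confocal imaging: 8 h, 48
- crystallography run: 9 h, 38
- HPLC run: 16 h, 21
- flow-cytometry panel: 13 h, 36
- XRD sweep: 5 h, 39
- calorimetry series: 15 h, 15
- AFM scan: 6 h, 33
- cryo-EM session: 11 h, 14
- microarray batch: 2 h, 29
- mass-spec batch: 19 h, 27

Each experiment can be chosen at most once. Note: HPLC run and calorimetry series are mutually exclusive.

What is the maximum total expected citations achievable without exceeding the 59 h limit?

244

Best packing: confocal imaging + crystallography run + HPLC run + flow-cytometry panel + XRD sweep + AFM scan + microarray batch — 59 h, 244 total.
That's the maximum — no feasible swap from here does better than 244.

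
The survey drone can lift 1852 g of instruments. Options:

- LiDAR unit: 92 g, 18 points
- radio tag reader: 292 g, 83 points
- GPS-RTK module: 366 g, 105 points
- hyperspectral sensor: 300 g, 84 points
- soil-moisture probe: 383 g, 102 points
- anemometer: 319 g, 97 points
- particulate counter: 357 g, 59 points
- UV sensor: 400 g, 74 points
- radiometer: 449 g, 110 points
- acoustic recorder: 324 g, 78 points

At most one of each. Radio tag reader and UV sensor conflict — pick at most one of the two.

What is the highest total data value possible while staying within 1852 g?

By data value per g: anemometer 0.30, GPS-RTK module 0.29, radio tag reader 0.28 lead.
Filling by ratio: LiDAR unit + radio tag reader + GPS-RTK module + hyperspectral sensor + soil-moisture probe + anemometer for 489, with 100 g left unused.
Replace LiDAR unit and radio tag reader with radiometer: the trade gains 9 net, giving 498 at 1817 g.
No other feasible combination exceeds 498.

498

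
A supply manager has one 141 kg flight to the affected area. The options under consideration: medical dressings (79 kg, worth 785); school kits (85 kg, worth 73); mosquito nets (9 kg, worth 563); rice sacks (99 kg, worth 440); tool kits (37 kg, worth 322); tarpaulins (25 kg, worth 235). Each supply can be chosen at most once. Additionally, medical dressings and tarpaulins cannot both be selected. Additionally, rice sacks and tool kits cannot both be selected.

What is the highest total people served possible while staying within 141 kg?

1670

Taking medical dressings + mosquito nets + tool kits: 125 kg used, 1670 in people served.
Runner-up medical dressings + mosquito nets tops out at 1348.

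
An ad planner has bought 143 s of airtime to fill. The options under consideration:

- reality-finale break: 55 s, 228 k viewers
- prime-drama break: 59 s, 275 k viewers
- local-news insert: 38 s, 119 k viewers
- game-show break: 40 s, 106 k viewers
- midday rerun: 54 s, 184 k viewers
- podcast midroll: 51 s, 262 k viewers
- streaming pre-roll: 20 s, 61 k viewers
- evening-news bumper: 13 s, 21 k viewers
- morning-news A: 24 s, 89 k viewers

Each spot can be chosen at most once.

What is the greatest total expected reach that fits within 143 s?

By expected reach per s: podcast midroll 5.14, prime-drama break 4.66, reality-finale break 4.15 lead.
Taking prime-drama break + podcast midroll + morning-news A: 134 s used, 626 in expected reach.

626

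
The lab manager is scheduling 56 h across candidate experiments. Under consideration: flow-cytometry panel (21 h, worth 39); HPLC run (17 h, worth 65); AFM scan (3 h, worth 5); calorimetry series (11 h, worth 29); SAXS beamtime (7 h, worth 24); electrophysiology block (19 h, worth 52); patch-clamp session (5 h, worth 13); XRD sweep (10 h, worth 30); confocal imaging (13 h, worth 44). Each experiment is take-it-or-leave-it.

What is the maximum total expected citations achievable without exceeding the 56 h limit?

185

A density-first pass picks HPLC run + AFM scan + SAXS beamtime + patch-clamp session + XRD sweep + confocal imaging — 181 at 55 h.
Replace AFM scan and patch-clamp session and XRD sweep with electrophysiology block: the trade gains 4 net, giving 185 at 56 h.
That's the maximum — no swap from here does better than 185.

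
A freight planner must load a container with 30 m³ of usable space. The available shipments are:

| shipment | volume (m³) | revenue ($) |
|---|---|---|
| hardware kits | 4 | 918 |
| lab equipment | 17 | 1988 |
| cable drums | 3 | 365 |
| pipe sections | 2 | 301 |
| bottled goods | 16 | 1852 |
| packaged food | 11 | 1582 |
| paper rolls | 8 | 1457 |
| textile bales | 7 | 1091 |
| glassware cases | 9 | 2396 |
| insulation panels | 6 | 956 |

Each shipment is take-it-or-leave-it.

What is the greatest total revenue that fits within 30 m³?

A density-first pass picks hardware kits + pipe sections + paper rolls + glassware cases + insulation panels — 6028 at 29 m³.
Replace insulation panels with textile bales: the trade gains 135 net, giving 6163 at 30 m³.
No other feasible combination exceeds 6163.

6163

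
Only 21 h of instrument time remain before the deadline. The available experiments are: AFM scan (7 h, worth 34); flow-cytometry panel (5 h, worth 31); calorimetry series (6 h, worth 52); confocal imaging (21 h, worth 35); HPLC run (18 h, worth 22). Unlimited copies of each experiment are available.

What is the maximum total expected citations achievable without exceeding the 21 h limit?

156

Density check — calorimetry series 8.67, flow-cytometry panel 6.20, AFM scan 4.86 are the best per h.
Best packing: 3×calorimetry series — 18 h, 156 total.
No other feasible combination exceeds 156.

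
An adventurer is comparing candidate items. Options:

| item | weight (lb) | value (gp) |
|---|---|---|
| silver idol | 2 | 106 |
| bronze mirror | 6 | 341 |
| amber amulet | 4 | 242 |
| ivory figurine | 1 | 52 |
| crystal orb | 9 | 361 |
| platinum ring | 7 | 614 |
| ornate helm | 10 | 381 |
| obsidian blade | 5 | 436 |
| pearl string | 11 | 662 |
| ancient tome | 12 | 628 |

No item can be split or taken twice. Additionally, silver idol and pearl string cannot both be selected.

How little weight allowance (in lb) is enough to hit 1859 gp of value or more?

Look for the lowest-weight combination reaching 1859.
amber amulet + platinum ring + obsidian blade + pearl string: 1954 value at 27 lb.
Any bundle with less than 27 lb falls short of 1859.

27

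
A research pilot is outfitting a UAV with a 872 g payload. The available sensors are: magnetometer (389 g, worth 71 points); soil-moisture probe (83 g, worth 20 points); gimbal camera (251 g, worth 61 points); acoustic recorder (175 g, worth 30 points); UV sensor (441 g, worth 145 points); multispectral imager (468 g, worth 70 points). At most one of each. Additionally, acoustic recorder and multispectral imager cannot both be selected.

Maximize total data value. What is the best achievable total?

By data value per g: UV sensor 0.33, gimbal camera 0.24, soil-moisture probe 0.24 lead.
The ratio heuristic lands on soil-moisture probe + gimbal camera + UV sensor (226) but leaves 97 g idle.
Dropping soil-moisture probe frees 83 g; slotting in acoustic recorder (175 g) lifts the total to 236 at 867 g.
The spare 5 g is too small for any remaining sensor, and no feasible exchange beats 236.

236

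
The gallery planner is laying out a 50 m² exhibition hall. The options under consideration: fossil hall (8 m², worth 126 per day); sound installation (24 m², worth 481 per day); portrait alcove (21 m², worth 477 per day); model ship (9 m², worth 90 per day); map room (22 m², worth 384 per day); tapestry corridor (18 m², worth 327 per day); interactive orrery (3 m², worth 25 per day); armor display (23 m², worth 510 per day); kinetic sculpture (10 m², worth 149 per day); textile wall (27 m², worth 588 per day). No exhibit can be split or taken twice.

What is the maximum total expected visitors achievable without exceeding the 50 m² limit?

Ranking by ratio (expected visitors/m²): portrait alcove 22.71, armor display 22.17, textile wall 21.78.
A density-first pass picks portrait alcove + interactive orrery + armor display — 1012 at 47 m².
Replace portrait alcove and interactive orrery with textile wall: the trade gains 86 net, giving 1098 at 50 m².
Every other selection either busts 50 m² or fails to beat 1098.

1098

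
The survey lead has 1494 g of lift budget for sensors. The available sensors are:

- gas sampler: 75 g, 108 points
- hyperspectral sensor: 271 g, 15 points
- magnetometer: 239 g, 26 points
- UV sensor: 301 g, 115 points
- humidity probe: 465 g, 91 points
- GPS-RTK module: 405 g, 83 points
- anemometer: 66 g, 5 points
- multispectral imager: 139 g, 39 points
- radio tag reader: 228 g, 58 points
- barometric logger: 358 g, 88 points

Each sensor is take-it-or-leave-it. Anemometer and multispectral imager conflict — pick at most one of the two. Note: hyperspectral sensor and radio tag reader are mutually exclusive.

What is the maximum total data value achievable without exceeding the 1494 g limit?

465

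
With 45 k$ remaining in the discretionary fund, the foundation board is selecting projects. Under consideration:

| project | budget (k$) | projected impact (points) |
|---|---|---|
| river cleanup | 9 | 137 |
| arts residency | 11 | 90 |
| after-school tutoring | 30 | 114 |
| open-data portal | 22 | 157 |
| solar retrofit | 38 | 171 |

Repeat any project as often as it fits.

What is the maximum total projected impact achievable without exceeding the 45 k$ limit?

685

Best packing: 5×river cleanup — 45 k$, 685 total.
That's the maximum — no swap from here does better than 685.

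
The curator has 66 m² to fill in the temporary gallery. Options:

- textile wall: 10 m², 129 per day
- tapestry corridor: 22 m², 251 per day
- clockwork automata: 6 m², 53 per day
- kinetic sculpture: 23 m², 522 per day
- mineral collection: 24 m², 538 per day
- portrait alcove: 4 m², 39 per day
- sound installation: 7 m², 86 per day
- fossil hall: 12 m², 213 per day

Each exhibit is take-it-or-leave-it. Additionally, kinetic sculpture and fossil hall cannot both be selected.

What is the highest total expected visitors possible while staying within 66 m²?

1275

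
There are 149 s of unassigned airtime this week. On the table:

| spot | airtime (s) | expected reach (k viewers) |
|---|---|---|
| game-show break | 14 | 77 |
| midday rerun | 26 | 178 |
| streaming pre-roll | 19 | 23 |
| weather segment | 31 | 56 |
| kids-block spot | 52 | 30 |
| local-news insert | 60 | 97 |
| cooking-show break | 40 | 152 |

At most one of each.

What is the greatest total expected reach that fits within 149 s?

504

Ranking by ratio (expected reach/s): midday rerun 6.85, game-show break 5.50, cooking-show break 3.80, weather segment 1.81.
Greedy by ratio would take game-show break + midday rerun + streaming pre-roll + weather segment + cooking-show break: 130 s used, total 486.
Replace streaming pre-roll and weather segment with local-news insert: the trade gains 18 net, giving 504 at 140 s.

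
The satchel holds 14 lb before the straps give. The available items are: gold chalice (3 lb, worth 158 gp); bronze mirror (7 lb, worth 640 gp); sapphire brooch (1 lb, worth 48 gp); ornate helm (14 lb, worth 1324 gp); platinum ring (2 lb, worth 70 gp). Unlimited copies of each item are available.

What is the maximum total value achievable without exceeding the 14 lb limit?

1324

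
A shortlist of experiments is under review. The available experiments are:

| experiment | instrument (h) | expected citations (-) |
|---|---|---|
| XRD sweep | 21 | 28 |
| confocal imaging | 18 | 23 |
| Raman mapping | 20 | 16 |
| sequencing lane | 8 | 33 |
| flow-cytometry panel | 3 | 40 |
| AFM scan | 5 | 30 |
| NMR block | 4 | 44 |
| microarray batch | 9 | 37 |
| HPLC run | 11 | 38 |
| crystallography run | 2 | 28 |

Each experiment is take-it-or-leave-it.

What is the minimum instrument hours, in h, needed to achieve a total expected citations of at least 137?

Need the lightest bundle worth ≥ 137.
flow-cytometry panel + AFM scan + NMR block + crystallography run reaches 142 using 14 h.
Any bundle with less than 14 h falls short of 137.

14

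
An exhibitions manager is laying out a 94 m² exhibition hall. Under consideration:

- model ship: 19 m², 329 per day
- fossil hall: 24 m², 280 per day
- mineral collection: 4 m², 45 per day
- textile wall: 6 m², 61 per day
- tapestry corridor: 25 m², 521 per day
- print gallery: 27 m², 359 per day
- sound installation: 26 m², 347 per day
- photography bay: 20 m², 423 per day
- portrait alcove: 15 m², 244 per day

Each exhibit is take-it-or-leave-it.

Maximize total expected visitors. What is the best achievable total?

1665

Greedy by ratio would take model ship + mineral collection + textile wall + tapestry corridor + photography bay + portrait alcove: 89 m² used, total 1623.
Replace textile wall and portrait alcove with sound installation: the trade gains 42 net, giving 1665 at 94 m².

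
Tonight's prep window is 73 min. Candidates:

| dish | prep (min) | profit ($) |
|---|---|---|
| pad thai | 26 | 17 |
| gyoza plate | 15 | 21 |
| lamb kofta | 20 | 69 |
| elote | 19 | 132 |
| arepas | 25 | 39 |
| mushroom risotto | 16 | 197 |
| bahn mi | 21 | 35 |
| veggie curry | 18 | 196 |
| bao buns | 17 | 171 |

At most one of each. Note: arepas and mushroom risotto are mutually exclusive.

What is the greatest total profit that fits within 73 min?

696

Ranking by ratio (profit/min): mushroom risotto 12.31, veggie curry 10.89, bao buns 10.06.
Best packing: elote + mushroom risotto + veggie curry + bao buns — 70 min, 696 total.
Runner-up lamb kofta + mushroom risotto + veggie curry + bao buns tops out at 633.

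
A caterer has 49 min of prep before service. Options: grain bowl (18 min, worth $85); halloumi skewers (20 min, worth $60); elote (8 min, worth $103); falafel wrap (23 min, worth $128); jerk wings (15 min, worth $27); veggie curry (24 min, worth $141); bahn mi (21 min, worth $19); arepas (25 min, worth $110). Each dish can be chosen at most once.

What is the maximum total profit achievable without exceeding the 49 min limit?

A density-first pass picks elote + jerk wings + veggie curry — 271 at 47 min.
Replace jerk wings and veggie curry with grain bowl + falafel wrap: the trade gains 45 net, giving 316 at 49 min.

316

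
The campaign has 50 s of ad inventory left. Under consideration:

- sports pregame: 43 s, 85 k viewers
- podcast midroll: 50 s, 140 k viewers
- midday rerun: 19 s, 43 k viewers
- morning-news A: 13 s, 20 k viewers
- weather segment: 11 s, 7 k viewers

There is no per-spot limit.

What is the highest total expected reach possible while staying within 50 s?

140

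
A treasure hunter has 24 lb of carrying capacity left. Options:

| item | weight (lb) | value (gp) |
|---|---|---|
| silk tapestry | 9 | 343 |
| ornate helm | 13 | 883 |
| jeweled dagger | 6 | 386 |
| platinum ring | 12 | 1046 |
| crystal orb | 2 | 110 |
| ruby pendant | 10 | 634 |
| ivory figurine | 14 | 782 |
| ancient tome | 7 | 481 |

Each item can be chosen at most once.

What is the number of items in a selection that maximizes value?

3

The maximum value within 24 lb is 1790.
One optimal bundle: platinum ring + crystal orb + ruby pendant (24 lb).
All optima have 3 items.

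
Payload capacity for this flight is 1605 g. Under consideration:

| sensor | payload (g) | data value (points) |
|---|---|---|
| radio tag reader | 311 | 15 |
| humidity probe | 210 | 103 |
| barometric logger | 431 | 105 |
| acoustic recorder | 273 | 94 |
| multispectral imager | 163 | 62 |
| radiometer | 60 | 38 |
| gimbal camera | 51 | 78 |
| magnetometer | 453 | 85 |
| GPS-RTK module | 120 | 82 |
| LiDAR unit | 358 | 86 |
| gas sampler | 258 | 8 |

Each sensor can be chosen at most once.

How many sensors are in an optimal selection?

7

Best achievable data value is 586.
For example humidity probe + barometric logger + acoustic recorder + radiometer + gimbal camera + GPS-RTK module + LiDAR unit achieves it, using 1503 g.
Every optimal selection uses 7 sensors.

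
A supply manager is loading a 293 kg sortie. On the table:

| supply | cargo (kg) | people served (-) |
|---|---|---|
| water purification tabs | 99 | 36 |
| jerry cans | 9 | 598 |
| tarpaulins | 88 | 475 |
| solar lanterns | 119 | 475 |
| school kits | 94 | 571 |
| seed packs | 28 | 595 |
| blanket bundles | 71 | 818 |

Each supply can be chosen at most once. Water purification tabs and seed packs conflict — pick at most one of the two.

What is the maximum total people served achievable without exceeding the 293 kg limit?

Density check — jerry cans 66.44, seed packs 21.25, blanket bundles 11.52 are the best per kg.
Best packing: jerry cans + tarpaulins + school kits + seed packs + blanket bundles — 290 kg, 3057 total.
Nothing else feasible within 293 kg beats 3057.

3057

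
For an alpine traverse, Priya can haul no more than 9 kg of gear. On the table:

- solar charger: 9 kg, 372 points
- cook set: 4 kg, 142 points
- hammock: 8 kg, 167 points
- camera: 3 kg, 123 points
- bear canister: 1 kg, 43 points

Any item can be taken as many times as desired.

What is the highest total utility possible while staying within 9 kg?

387

Ranking by ratio (utility/kg): bear canister 43.00, solar charger 41.33, camera 41.00.
Best packing: 9×bear canister — 9 kg, 387 total.
Every other selection either busts 9 kg or fails to beat 387.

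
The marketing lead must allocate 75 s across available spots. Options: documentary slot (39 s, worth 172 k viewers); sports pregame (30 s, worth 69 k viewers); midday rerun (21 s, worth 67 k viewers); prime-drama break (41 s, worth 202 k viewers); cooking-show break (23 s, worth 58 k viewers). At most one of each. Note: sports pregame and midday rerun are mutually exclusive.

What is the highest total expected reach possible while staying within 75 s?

271

By expected reach per s: prime-drama break 4.93, documentary slot 4.41, midday rerun 3.19 lead.
Taking the top-ratio spots first gives midday rerun + prime-drama break for 269 (62 s).
Replace midday rerun with sports pregame: the trade gains 2 net, giving 271 at 71 s.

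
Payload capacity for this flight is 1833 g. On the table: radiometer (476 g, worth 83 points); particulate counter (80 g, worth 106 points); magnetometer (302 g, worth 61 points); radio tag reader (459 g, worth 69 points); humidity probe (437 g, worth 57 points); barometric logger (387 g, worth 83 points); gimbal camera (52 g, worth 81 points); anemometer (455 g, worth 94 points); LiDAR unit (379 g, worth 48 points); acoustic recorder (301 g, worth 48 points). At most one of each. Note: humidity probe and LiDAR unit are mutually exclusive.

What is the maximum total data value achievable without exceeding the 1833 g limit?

508

The ratio ordering already packs tightly: radiometer + particulate counter + magnetometer + barometric logger + gimbal camera + anemometer, 1752 g, 508.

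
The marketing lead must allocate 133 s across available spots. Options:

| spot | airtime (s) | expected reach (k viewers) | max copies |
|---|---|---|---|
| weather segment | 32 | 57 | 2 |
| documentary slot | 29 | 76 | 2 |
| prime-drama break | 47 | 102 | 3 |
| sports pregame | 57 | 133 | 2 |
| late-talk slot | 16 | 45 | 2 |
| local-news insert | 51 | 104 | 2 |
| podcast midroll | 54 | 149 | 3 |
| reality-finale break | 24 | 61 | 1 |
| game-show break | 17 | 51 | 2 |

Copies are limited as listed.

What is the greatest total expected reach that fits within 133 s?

372

Greedy by ratio would take 2×late-talk slot + podcast midroll + 2×game-show break: 120 s used, total 341.
Dropping late-talk slot frees 16 s; slotting in documentary slot (29 s) lifts the total to 372 at 133 s.
No other feasible combination exceeds 372.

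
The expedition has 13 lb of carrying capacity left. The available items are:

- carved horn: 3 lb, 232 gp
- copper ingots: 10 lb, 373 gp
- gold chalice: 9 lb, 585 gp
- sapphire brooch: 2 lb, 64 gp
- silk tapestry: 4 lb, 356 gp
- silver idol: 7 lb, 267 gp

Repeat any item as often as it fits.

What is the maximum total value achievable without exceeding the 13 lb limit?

1068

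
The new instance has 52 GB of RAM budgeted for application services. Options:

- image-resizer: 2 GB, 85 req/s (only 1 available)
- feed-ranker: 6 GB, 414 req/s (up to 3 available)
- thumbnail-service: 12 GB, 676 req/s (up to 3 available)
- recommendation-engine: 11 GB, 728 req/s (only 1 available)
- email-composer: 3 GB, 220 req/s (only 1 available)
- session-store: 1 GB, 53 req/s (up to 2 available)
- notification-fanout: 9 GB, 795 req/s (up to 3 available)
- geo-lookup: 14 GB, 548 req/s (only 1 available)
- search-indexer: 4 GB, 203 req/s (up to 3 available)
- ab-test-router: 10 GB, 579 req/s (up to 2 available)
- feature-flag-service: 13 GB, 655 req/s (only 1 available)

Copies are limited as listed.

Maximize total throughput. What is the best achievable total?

Density check — notification-fanout 88.33, email-composer 73.33, feed-ranker 69.00, recommendation-engine 66.18 are the best per GB.
Taking the top-ratio services first gives image-resizer + 3×feed-ranker + email-composer + 2×session-store + 3×notification-fanout for 4038 (52 GB).
Replace image-resizer and 2×session-store with search-indexer: the trade gains 12 net, giving 4050 at 52 GB.
That's the maximum — no swap from here does better than 4050.

4050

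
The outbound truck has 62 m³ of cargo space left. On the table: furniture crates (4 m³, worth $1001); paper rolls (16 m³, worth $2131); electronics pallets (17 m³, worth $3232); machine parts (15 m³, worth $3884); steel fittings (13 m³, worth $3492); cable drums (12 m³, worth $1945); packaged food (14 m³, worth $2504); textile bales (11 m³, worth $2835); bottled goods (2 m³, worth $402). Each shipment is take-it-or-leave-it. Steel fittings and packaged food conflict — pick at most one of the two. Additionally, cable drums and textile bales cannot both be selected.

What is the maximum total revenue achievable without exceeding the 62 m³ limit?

14846

By revenue per m³: steel fittings 268.62, machine parts 258.93, textile bales 257.73 lead.
Taking furniture crates + electronics pallets + machine parts + steel fittings + textile bales + bottled goods: 62 m³ used, 14846 in revenue.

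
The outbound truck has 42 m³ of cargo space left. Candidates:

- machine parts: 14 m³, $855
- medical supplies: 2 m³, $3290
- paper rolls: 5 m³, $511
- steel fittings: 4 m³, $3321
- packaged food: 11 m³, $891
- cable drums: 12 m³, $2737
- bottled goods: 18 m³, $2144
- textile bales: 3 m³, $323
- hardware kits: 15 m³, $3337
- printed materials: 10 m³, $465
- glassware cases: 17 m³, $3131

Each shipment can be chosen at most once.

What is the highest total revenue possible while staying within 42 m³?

Taking medical supplies + paper rolls + steel fittings + cable drums + textile bales + hardware kits: 41 m³ used, 13519 in revenue.
Runner-up medical supplies + steel fittings + textile bales + hardware kits + glassware cases tops out at 13402.

13519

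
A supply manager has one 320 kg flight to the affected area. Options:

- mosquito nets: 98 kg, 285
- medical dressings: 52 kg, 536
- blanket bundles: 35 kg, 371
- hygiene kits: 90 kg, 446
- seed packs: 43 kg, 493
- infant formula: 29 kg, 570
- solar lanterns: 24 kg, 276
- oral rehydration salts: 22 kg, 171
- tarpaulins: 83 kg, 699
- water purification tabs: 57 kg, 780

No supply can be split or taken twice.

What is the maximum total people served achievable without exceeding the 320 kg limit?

Taking the top-ratio supplies first gives medical dressings + blanket bundles + seed packs + infant formula + solar lanterns + oral rehydration salts + water purification tabs for 3197 (262 kg).
Replace blanket bundles with tarpaulins: the trade gains 328 net, giving 3525 at 310 kg.
The spare 10 kg is too small for any remaining supply, and no exchange beats 3525.

3525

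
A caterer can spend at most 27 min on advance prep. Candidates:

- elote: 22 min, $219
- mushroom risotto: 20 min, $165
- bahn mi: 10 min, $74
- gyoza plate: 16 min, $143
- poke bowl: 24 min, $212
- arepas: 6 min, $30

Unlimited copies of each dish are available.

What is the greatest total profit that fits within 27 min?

Taking elote: 22 min used, 219 in profit.

219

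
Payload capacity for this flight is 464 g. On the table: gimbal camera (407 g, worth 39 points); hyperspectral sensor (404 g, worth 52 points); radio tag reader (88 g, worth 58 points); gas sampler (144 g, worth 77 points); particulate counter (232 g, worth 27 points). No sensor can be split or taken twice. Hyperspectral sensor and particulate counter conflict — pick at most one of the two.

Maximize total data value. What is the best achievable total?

162

By data value per g: radio tag reader 0.66, gas sampler 0.53, hyperspectral sensor 0.13, particulate counter 0.12 lead.
Radio tag reader + gas sampler + particulate counter uses 464 of the 464 g and totals 162.
Next best is radio tag reader + gas sampler at 135 (232 g) — short by 27.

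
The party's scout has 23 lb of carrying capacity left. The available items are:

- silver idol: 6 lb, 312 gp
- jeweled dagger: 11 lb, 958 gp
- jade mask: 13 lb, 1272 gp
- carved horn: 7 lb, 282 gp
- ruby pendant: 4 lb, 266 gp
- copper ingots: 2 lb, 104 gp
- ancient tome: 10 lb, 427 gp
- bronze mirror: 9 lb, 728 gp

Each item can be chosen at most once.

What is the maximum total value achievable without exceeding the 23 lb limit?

Jade mask + bronze mirror uses 22 of the 23 lb and totals 2000.
Next best is silver idol + jade mask + ruby pendant at 1850 (23 lb) — short by 150.

2000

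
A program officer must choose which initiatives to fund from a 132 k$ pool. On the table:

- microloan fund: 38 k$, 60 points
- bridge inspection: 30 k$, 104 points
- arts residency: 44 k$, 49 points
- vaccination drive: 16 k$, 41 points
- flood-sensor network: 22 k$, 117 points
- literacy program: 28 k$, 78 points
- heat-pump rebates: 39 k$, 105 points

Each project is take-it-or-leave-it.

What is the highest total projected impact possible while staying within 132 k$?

404

Best packing: bridge inspection + flood-sensor network + literacy program + heat-pump rebates — 119 k$, 404 total.
The spare 13 k$ is too small for any remaining project, and no exchange beats 404.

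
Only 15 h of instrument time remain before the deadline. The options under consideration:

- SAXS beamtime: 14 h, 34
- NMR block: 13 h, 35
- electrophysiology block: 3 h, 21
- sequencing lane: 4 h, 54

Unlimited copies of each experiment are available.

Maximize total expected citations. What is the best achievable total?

Best packing: electrophysiology block + 3×sequencing lane — 15 h, 183 total.
That's the maximum — no swap from here does better than 183.

183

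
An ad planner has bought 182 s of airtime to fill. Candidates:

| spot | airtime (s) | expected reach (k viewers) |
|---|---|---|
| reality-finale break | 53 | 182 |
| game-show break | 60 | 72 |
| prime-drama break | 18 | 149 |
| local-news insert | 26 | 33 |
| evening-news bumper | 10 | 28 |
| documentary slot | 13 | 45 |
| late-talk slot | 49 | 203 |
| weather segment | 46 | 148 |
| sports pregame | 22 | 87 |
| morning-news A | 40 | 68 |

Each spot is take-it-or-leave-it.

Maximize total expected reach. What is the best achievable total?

Taking the top-ratio spots first gives reality-finale break + prime-drama break + evening-news bumper + documentary slot + late-talk slot + sports pregame for 694 (165 s).
Dropping evening-news bumper and sports pregame frees 32 s; slotting in weather segment (46 s) lifts the total to 727 at 179 s.
Next best is reality-finale break + prime-drama break + evening-news bumper + late-talk slot + weather segment at 710 (176 s) — short by 17.

727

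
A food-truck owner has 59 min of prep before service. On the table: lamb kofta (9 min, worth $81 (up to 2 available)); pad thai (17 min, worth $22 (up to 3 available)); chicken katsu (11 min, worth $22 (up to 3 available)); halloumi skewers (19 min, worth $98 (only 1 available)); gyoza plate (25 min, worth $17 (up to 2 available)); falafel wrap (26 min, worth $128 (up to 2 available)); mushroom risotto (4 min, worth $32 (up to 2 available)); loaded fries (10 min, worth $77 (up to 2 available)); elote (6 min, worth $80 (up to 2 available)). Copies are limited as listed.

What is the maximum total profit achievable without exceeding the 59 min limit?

Ranking by ratio (profit/min): elote 13.33, lamb kofta 9.00, mushroom risotto 8.00.
Taking 2×lamb kofta + 2×mushroom risotto + 2×loaded fries + 2×elote: 58 min used, 540 in profit.

540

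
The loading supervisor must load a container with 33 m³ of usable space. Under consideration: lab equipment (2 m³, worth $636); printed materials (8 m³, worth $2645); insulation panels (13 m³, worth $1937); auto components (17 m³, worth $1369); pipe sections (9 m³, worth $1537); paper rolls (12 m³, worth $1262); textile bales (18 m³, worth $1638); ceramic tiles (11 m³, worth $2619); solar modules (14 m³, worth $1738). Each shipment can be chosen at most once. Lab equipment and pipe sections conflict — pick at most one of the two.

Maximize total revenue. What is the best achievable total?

7201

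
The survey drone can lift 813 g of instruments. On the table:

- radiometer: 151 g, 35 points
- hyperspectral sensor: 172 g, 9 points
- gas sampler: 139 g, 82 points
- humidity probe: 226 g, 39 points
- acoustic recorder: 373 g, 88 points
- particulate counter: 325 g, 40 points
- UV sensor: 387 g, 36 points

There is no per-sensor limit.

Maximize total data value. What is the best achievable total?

410

Best packing: 5×gas sampler — 695 g, 410 total.
No other feasible combination exceeds 410.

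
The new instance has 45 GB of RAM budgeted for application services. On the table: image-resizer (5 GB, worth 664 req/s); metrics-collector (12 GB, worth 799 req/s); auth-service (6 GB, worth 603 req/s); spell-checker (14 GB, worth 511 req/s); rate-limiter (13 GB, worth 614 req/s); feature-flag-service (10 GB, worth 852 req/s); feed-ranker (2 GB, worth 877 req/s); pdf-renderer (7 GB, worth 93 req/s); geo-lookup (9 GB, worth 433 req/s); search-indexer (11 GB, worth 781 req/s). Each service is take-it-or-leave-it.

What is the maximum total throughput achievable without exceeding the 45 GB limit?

4228

Greedy by ratio would take image-resizer + auth-service + feature-flag-service + feed-ranker + geo-lookup + search-indexer: 43 GB used, total 4210.
The 11 GB tied up in search-indexer is better spent on metrics-collector — total rises to 4228 (44 GB).
The closest alternative, image-resizer + auth-service + feature-flag-service + feed-ranker + geo-lookup + search-indexer, reaches only 4210.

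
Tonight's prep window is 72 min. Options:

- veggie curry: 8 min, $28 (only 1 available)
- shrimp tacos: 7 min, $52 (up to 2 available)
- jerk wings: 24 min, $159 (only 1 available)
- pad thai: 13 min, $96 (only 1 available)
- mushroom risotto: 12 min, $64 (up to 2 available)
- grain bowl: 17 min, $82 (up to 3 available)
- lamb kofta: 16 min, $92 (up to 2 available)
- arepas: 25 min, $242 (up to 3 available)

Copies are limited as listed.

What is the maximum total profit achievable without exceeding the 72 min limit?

A density-first pass picks veggie curry + 2×shrimp tacos + 2×arepas — 616 at 72 min.
The 15 min tied up in veggie curry and shrimp tacos is better spent on pad thai — total rises to 632 (70 min).
Nothing else within 72 min beats 632.

632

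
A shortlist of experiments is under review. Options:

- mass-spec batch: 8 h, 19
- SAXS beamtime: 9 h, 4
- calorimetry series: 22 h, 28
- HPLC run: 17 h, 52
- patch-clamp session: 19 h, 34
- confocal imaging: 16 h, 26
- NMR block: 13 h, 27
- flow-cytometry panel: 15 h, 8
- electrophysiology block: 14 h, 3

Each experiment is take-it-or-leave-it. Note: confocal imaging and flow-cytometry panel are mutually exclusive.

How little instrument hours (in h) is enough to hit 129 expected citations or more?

Need the lightest bundle worth ≥ 129.
Taking mass-spec batch + HPLC run + patch-clamp session + NMR block gives 132 (≥ 129) for 57 h.
No combination under 57 h hits 129.

57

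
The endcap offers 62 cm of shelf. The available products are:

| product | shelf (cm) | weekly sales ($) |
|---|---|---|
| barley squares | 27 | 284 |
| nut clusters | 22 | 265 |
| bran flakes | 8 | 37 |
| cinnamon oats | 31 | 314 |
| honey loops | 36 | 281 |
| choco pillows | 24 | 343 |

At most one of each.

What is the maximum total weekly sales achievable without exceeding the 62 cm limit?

Ranking by ratio (weekly sales/cm): choco pillows 14.29, nut clusters 12.05, barley squares 10.52.
Taking the top-ratio products first gives nut clusters + bran flakes + choco pillows for 645 (54 cm).
The 22 cm tied up in nut clusters is better spent on barley squares — total rises to 664 (59 cm).
Next best is cinnamon oats + choco pillows at 657 (55 cm) — short by 7.

664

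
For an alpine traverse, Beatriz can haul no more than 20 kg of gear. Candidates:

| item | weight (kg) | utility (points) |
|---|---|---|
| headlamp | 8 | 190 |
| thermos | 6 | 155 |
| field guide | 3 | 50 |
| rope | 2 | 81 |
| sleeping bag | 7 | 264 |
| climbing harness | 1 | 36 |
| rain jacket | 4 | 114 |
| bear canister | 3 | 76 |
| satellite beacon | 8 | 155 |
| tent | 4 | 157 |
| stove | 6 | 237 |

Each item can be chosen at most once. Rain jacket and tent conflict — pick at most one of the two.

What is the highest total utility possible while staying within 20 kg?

Taking rope + sleeping bag + climbing harness + tent + stove: 20 kg used, 775 in utility.
An exhaustive check of the 2048 subsets confirms 775.

775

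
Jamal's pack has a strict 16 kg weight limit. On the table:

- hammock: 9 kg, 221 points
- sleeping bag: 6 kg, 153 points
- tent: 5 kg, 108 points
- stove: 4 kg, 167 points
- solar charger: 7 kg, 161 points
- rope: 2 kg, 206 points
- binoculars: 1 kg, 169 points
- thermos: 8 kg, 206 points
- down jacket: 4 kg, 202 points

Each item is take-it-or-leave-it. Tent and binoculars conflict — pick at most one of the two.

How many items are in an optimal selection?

Best achievable utility is 798.
One optimal bundle: hammock + rope + binoculars + down jacket (16 kg).
Any selection reaching 798 contains exactly 4 items.

4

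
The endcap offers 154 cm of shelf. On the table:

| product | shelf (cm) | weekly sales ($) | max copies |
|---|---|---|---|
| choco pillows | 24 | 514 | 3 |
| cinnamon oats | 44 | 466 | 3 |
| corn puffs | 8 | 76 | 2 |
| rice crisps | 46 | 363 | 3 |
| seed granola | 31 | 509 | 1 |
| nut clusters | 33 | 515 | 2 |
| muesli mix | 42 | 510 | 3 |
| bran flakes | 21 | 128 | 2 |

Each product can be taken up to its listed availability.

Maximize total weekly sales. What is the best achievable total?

2724

Ranking by ratio (weekly sales/cm): choco pillows 21.42, seed granola 16.42, nut clusters 15.61, muesli mix 12.14.
A density-first pass picks 3×choco pillows + 2×corn puffs + seed granola + nut clusters — 2718 at 152 cm.
Dropping seed granola frees 31 cm; slotting in nut clusters (33 cm) lifts the total to 2724 at 154 cm.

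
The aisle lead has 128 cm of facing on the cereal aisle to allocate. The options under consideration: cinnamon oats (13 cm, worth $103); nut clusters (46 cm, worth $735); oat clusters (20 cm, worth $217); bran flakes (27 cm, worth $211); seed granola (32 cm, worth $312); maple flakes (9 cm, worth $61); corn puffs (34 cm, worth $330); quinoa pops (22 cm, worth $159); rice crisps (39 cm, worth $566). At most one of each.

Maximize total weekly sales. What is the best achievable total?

Filling by ratio: cinnamon oats + nut clusters + oat clusters + maple flakes + rice crisps for 1682, with 1 cm left unused.
Dropping cinnamon oats and oat clusters frees 33 cm; slotting in corn puffs (34 cm) lifts the total to 1692 at 128 cm.

1692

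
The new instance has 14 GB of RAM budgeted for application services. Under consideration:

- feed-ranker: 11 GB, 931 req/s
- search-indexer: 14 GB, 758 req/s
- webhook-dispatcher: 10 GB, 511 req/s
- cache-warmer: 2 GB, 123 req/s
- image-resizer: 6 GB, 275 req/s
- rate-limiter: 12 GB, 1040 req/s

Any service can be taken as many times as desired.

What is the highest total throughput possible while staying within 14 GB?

1163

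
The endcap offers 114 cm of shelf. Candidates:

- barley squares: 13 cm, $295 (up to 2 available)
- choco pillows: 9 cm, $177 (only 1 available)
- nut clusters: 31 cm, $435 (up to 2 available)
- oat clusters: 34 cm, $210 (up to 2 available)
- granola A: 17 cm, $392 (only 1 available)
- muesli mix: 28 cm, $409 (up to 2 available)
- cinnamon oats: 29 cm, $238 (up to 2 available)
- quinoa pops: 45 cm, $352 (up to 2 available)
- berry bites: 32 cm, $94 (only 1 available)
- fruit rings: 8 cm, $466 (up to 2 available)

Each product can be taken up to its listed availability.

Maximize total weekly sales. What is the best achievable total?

2640

By weekly sales per cm: fruit rings 58.25, granola A 23.06, barley squares 22.69, choco pillows 19.67 lead.
Taking the top-ratio products first gives 2×barley squares + choco pillows + granola A + muesli mix + 2×fruit rings for 2500 (96 cm).
The 13 cm tied up in barley squares is better spent on nut clusters — total rises to 2640 (114 cm).
No other feasible combination exceeds 2640.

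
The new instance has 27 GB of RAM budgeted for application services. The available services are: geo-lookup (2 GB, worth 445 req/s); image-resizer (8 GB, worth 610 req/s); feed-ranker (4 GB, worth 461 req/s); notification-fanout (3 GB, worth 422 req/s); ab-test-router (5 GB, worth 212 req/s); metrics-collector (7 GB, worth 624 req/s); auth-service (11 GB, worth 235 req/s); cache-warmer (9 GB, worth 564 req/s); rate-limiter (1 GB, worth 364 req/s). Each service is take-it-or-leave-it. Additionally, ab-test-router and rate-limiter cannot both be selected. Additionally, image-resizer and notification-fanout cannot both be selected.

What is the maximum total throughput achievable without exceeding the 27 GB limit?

Ranking by ratio (throughput/GB): rate-limiter 364.00, geo-lookup 222.50, notification-fanout 140.67.
Best packing: geo-lookup + feed-ranker + notification-fanout + metrics-collector + cache-warmer + rate-limiter — 26 GB, 2880 total.
No other feasible combination exceeds 2880.

2880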